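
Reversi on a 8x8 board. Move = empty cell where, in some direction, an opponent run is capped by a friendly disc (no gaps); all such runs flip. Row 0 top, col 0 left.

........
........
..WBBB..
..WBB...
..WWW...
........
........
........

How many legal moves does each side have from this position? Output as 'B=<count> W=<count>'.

Answer: B=9 W=6

Derivation:
-- B to move --
(1,1): flips 1 -> legal
(1,2): no bracket -> illegal
(1,3): no bracket -> illegal
(2,1): flips 1 -> legal
(3,1): flips 1 -> legal
(3,5): no bracket -> illegal
(4,1): flips 1 -> legal
(4,5): no bracket -> illegal
(5,1): flips 1 -> legal
(5,2): flips 1 -> legal
(5,3): flips 1 -> legal
(5,4): flips 1 -> legal
(5,5): flips 1 -> legal
B mobility = 9
-- W to move --
(1,2): no bracket -> illegal
(1,3): flips 2 -> legal
(1,4): flips 3 -> legal
(1,5): flips 2 -> legal
(1,6): flips 2 -> legal
(2,6): flips 3 -> legal
(3,5): flips 2 -> legal
(3,6): no bracket -> illegal
(4,5): no bracket -> illegal
W mobility = 6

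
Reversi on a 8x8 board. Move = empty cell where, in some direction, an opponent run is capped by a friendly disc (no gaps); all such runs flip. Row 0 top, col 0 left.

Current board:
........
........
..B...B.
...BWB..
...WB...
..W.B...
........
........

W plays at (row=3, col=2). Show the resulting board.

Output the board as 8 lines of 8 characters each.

Answer: ........
........
..B...B.
..WWWB..
...WB...
..W.B...
........
........

Derivation:
Place W at (3,2); scan 8 dirs for brackets.
Dir NW: first cell '.' (not opp) -> no flip
Dir N: opp run (2,2), next='.' -> no flip
Dir NE: first cell '.' (not opp) -> no flip
Dir W: first cell '.' (not opp) -> no flip
Dir E: opp run (3,3) capped by W -> flip
Dir SW: first cell '.' (not opp) -> no flip
Dir S: first cell '.' (not opp) -> no flip
Dir SE: first cell 'W' (not opp) -> no flip
All flips: (3,3)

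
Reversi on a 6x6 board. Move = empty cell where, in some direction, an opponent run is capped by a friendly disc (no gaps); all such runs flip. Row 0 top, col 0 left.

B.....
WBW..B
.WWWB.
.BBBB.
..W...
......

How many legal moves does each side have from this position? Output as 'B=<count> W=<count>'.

Answer: B=8 W=8

Derivation:
-- B to move --
(0,1): flips 2 -> legal
(0,2): flips 2 -> legal
(0,3): no bracket -> illegal
(1,3): flips 3 -> legal
(1,4): flips 1 -> legal
(2,0): flips 4 -> legal
(3,0): no bracket -> illegal
(4,1): no bracket -> illegal
(4,3): no bracket -> illegal
(5,1): flips 1 -> legal
(5,2): flips 1 -> legal
(5,3): flips 1 -> legal
B mobility = 8
-- W to move --
(0,1): flips 1 -> legal
(0,2): no bracket -> illegal
(0,4): no bracket -> illegal
(0,5): no bracket -> illegal
(1,3): no bracket -> illegal
(1,4): no bracket -> illegal
(2,0): flips 1 -> legal
(2,5): flips 1 -> legal
(3,0): no bracket -> illegal
(3,5): no bracket -> illegal
(4,0): flips 1 -> legal
(4,1): flips 2 -> legal
(4,3): flips 2 -> legal
(4,4): flips 1 -> legal
(4,5): flips 1 -> legal
W mobility = 8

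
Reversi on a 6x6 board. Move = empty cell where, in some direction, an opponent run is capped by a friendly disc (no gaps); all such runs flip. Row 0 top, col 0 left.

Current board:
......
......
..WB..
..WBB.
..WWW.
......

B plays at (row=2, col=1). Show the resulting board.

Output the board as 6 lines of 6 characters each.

Place B at (2,1); scan 8 dirs for brackets.
Dir NW: first cell '.' (not opp) -> no flip
Dir N: first cell '.' (not opp) -> no flip
Dir NE: first cell '.' (not opp) -> no flip
Dir W: first cell '.' (not opp) -> no flip
Dir E: opp run (2,2) capped by B -> flip
Dir SW: first cell '.' (not opp) -> no flip
Dir S: first cell '.' (not opp) -> no flip
Dir SE: opp run (3,2) (4,3), next='.' -> no flip
All flips: (2,2)

Answer: ......
......
.BBB..
..WBB.
..WWW.
......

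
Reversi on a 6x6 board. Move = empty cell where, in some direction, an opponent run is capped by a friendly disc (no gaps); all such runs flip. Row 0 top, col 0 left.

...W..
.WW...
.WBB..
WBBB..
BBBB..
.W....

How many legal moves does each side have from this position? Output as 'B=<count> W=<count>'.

Answer: B=5 W=6

Derivation:
-- B to move --
(0,0): flips 1 -> legal
(0,1): flips 3 -> legal
(0,2): flips 1 -> legal
(0,4): no bracket -> illegal
(1,0): flips 1 -> legal
(1,3): no bracket -> illegal
(1,4): no bracket -> illegal
(2,0): flips 2 -> legal
(5,0): no bracket -> illegal
(5,2): no bracket -> illegal
B mobility = 5
-- W to move --
(1,3): no bracket -> illegal
(1,4): no bracket -> illegal
(2,0): no bracket -> illegal
(2,4): flips 4 -> legal
(3,4): flips 4 -> legal
(4,4): flips 2 -> legal
(5,0): flips 1 -> legal
(5,2): flips 4 -> legal
(5,3): no bracket -> illegal
(5,4): flips 2 -> legal
W mobility = 6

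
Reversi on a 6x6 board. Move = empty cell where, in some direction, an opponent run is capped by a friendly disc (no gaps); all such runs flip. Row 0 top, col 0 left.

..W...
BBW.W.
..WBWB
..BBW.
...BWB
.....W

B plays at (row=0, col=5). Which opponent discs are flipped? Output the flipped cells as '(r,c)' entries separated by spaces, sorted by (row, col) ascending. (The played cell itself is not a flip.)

Answer: (1,4)

Derivation:
Dir NW: edge -> no flip
Dir N: edge -> no flip
Dir NE: edge -> no flip
Dir W: first cell '.' (not opp) -> no flip
Dir E: edge -> no flip
Dir SW: opp run (1,4) capped by B -> flip
Dir S: first cell '.' (not opp) -> no flip
Dir SE: edge -> no flip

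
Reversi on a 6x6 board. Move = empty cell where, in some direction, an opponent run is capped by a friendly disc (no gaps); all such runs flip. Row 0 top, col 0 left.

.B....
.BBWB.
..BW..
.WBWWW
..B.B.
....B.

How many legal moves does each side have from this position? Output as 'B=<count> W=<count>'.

Answer: B=6 W=9

Derivation:
-- B to move --
(0,2): no bracket -> illegal
(0,3): no bracket -> illegal
(0,4): flips 1 -> legal
(2,0): flips 1 -> legal
(2,1): no bracket -> illegal
(2,4): flips 3 -> legal
(2,5): no bracket -> illegal
(3,0): flips 1 -> legal
(4,0): flips 1 -> legal
(4,1): no bracket -> illegal
(4,3): no bracket -> illegal
(4,5): flips 2 -> legal
B mobility = 6
-- W to move --
(0,0): flips 2 -> legal
(0,2): no bracket -> illegal
(0,3): no bracket -> illegal
(0,4): no bracket -> illegal
(0,5): flips 1 -> legal
(1,0): flips 2 -> legal
(1,5): flips 1 -> legal
(2,0): no bracket -> illegal
(2,1): flips 1 -> legal
(2,4): no bracket -> illegal
(2,5): no bracket -> illegal
(4,1): flips 1 -> legal
(4,3): no bracket -> illegal
(4,5): no bracket -> illegal
(5,1): flips 1 -> legal
(5,2): no bracket -> illegal
(5,3): flips 2 -> legal
(5,5): flips 1 -> legal
W mobility = 9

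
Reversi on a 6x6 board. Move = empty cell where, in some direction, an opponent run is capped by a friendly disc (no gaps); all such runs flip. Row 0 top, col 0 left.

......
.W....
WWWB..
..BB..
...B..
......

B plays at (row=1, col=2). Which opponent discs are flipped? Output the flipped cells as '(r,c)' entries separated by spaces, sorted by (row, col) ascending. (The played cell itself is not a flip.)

Dir NW: first cell '.' (not opp) -> no flip
Dir N: first cell '.' (not opp) -> no flip
Dir NE: first cell '.' (not opp) -> no flip
Dir W: opp run (1,1), next='.' -> no flip
Dir E: first cell '.' (not opp) -> no flip
Dir SW: opp run (2,1), next='.' -> no flip
Dir S: opp run (2,2) capped by B -> flip
Dir SE: first cell 'B' (not opp) -> no flip

Answer: (2,2)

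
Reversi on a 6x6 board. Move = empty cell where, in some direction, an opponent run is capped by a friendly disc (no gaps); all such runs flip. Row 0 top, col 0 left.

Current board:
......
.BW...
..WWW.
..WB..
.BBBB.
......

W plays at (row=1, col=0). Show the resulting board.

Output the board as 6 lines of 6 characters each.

Place W at (1,0); scan 8 dirs for brackets.
Dir NW: edge -> no flip
Dir N: first cell '.' (not opp) -> no flip
Dir NE: first cell '.' (not opp) -> no flip
Dir W: edge -> no flip
Dir E: opp run (1,1) capped by W -> flip
Dir SW: edge -> no flip
Dir S: first cell '.' (not opp) -> no flip
Dir SE: first cell '.' (not opp) -> no flip
All flips: (1,1)

Answer: ......
WWW...
..WWW.
..WB..
.BBBB.
......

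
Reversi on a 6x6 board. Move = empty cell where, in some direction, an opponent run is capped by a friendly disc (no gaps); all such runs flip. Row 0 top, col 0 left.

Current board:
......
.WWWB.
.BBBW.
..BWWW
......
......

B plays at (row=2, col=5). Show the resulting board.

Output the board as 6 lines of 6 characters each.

Answer: ......
.WWWB.
.BBBBB
..BWWW
......
......

Derivation:
Place B at (2,5); scan 8 dirs for brackets.
Dir NW: first cell 'B' (not opp) -> no flip
Dir N: first cell '.' (not opp) -> no flip
Dir NE: edge -> no flip
Dir W: opp run (2,4) capped by B -> flip
Dir E: edge -> no flip
Dir SW: opp run (3,4), next='.' -> no flip
Dir S: opp run (3,5), next='.' -> no flip
Dir SE: edge -> no flip
All flips: (2,4)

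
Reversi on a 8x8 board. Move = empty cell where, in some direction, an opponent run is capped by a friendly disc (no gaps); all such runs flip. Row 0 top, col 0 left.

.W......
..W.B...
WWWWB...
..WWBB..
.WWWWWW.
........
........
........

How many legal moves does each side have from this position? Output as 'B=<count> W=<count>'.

-- B to move --
(0,0): no bracket -> illegal
(0,2): no bracket -> illegal
(0,3): no bracket -> illegal
(1,0): no bracket -> illegal
(1,1): no bracket -> illegal
(1,3): no bracket -> illegal
(3,0): no bracket -> illegal
(3,1): flips 2 -> legal
(3,6): no bracket -> illegal
(3,7): no bracket -> illegal
(4,0): no bracket -> illegal
(4,7): no bracket -> illegal
(5,0): flips 3 -> legal
(5,1): flips 2 -> legal
(5,2): flips 1 -> legal
(5,3): flips 1 -> legal
(5,4): flips 1 -> legal
(5,5): flips 1 -> legal
(5,6): flips 1 -> legal
(5,7): flips 1 -> legal
B mobility = 9
-- W to move --
(0,3): no bracket -> illegal
(0,4): flips 3 -> legal
(0,5): flips 1 -> legal
(1,3): flips 2 -> legal
(1,5): flips 1 -> legal
(2,5): flips 3 -> legal
(2,6): flips 1 -> legal
(3,6): flips 2 -> legal
W mobility = 7

Answer: B=9 W=7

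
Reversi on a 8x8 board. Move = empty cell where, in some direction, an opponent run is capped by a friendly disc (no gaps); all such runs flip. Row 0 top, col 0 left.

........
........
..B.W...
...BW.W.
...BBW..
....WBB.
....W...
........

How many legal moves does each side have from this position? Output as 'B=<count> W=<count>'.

Answer: B=10 W=7

Derivation:
-- B to move --
(1,3): no bracket -> illegal
(1,4): flips 2 -> legal
(1,5): flips 1 -> legal
(2,3): flips 2 -> legal
(2,5): flips 1 -> legal
(2,6): no bracket -> illegal
(2,7): no bracket -> illegal
(3,5): flips 2 -> legal
(3,7): no bracket -> illegal
(4,6): flips 1 -> legal
(4,7): no bracket -> illegal
(5,3): flips 1 -> legal
(6,3): no bracket -> illegal
(6,5): flips 1 -> legal
(7,3): flips 1 -> legal
(7,4): flips 2 -> legal
(7,5): no bracket -> illegal
B mobility = 10
-- W to move --
(1,1): no bracket -> illegal
(1,2): no bracket -> illegal
(1,3): no bracket -> illegal
(2,1): no bracket -> illegal
(2,3): no bracket -> illegal
(3,1): no bracket -> illegal
(3,2): flips 2 -> legal
(3,5): no bracket -> illegal
(4,2): flips 3 -> legal
(4,6): flips 1 -> legal
(4,7): no bracket -> illegal
(5,2): flips 1 -> legal
(5,3): no bracket -> illegal
(5,7): flips 2 -> legal
(6,5): flips 1 -> legal
(6,6): no bracket -> illegal
(6,7): flips 1 -> legal
W mobility = 7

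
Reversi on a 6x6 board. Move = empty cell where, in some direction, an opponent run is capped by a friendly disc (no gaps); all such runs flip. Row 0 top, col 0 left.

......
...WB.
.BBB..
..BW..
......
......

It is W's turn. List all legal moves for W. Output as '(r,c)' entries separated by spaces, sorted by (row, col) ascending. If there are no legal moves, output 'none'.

Answer: (1,1) (1,5) (3,1)

Derivation:
(0,3): no bracket -> illegal
(0,4): no bracket -> illegal
(0,5): no bracket -> illegal
(1,0): no bracket -> illegal
(1,1): flips 1 -> legal
(1,2): no bracket -> illegal
(1,5): flips 1 -> legal
(2,0): no bracket -> illegal
(2,4): no bracket -> illegal
(2,5): no bracket -> illegal
(3,0): no bracket -> illegal
(3,1): flips 2 -> legal
(3,4): no bracket -> illegal
(4,1): no bracket -> illegal
(4,2): no bracket -> illegal
(4,3): no bracket -> illegal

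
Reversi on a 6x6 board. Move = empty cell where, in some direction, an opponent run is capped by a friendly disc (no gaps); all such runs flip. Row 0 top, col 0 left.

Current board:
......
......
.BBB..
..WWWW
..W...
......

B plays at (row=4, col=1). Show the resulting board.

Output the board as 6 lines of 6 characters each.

Place B at (4,1); scan 8 dirs for brackets.
Dir NW: first cell '.' (not opp) -> no flip
Dir N: first cell '.' (not opp) -> no flip
Dir NE: opp run (3,2) capped by B -> flip
Dir W: first cell '.' (not opp) -> no flip
Dir E: opp run (4,2), next='.' -> no flip
Dir SW: first cell '.' (not opp) -> no flip
Dir S: first cell '.' (not opp) -> no flip
Dir SE: first cell '.' (not opp) -> no flip
All flips: (3,2)

Answer: ......
......
.BBB..
..BWWW
.BW...
......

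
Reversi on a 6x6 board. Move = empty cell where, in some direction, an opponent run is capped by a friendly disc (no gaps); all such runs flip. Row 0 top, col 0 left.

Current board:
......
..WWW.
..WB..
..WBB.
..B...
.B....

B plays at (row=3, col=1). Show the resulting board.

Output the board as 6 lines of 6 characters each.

Answer: ......
..WWW.
..WB..
.BBBB.
..B...
.B....

Derivation:
Place B at (3,1); scan 8 dirs for brackets.
Dir NW: first cell '.' (not opp) -> no flip
Dir N: first cell '.' (not opp) -> no flip
Dir NE: opp run (2,2) (1,3), next='.' -> no flip
Dir W: first cell '.' (not opp) -> no flip
Dir E: opp run (3,2) capped by B -> flip
Dir SW: first cell '.' (not opp) -> no flip
Dir S: first cell '.' (not opp) -> no flip
Dir SE: first cell 'B' (not opp) -> no flip
All flips: (3,2)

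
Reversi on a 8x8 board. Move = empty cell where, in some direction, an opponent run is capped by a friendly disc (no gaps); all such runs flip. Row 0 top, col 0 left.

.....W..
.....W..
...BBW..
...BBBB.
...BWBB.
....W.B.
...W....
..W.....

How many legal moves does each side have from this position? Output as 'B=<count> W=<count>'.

Answer: B=8 W=9

Derivation:
-- B to move --
(0,4): no bracket -> illegal
(0,6): flips 1 -> legal
(1,4): flips 1 -> legal
(1,6): flips 1 -> legal
(2,6): flips 1 -> legal
(5,2): no bracket -> illegal
(5,3): flips 1 -> legal
(5,5): flips 1 -> legal
(6,1): no bracket -> illegal
(6,2): no bracket -> illegal
(6,4): flips 2 -> legal
(6,5): flips 1 -> legal
(7,1): no bracket -> illegal
(7,3): no bracket -> illegal
(7,4): no bracket -> illegal
B mobility = 8
-- W to move --
(1,2): no bracket -> illegal
(1,3): no bracket -> illegal
(1,4): flips 2 -> legal
(2,2): flips 3 -> legal
(2,6): flips 1 -> legal
(2,7): flips 2 -> legal
(3,2): flips 1 -> legal
(3,7): no bracket -> illegal
(4,2): flips 3 -> legal
(4,7): flips 3 -> legal
(5,2): flips 2 -> legal
(5,3): no bracket -> illegal
(5,5): flips 2 -> legal
(5,7): no bracket -> illegal
(6,5): no bracket -> illegal
(6,6): no bracket -> illegal
(6,7): no bracket -> illegal
W mobility = 9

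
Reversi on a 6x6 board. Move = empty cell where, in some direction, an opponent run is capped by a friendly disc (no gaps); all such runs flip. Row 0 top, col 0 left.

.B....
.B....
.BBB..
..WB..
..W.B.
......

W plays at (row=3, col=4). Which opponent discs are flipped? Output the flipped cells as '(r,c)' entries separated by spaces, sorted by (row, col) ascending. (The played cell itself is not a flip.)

Answer: (3,3)

Derivation:
Dir NW: opp run (2,3), next='.' -> no flip
Dir N: first cell '.' (not opp) -> no flip
Dir NE: first cell '.' (not opp) -> no flip
Dir W: opp run (3,3) capped by W -> flip
Dir E: first cell '.' (not opp) -> no flip
Dir SW: first cell '.' (not opp) -> no flip
Dir S: opp run (4,4), next='.' -> no flip
Dir SE: first cell '.' (not opp) -> no flip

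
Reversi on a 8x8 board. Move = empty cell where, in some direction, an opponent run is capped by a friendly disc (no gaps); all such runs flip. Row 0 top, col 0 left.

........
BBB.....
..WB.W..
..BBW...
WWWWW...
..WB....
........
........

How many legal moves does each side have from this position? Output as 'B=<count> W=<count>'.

-- B to move --
(1,3): no bracket -> illegal
(1,4): no bracket -> illegal
(1,5): no bracket -> illegal
(1,6): no bracket -> illegal
(2,1): flips 1 -> legal
(2,4): no bracket -> illegal
(2,6): no bracket -> illegal
(3,0): no bracket -> illegal
(3,1): flips 1 -> legal
(3,5): flips 2 -> legal
(3,6): no bracket -> illegal
(4,5): flips 1 -> legal
(5,0): flips 1 -> legal
(5,1): flips 2 -> legal
(5,4): flips 1 -> legal
(5,5): flips 1 -> legal
(6,1): no bracket -> illegal
(6,2): flips 2 -> legal
(6,3): no bracket -> illegal
B mobility = 9
-- W to move --
(0,0): flips 1 -> legal
(0,1): flips 2 -> legal
(0,2): flips 1 -> legal
(0,3): no bracket -> illegal
(1,3): flips 2 -> legal
(1,4): flips 2 -> legal
(2,0): no bracket -> illegal
(2,1): flips 1 -> legal
(2,4): flips 2 -> legal
(3,1): flips 2 -> legal
(5,4): flips 1 -> legal
(6,2): flips 1 -> legal
(6,3): flips 1 -> legal
(6,4): flips 1 -> legal
W mobility = 12

Answer: B=9 W=12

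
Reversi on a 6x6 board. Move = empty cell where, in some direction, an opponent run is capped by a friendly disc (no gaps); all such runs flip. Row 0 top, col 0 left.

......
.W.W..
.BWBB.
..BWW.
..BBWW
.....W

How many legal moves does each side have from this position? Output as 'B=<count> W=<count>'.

-- B to move --
(0,0): no bracket -> illegal
(0,1): flips 1 -> legal
(0,2): flips 1 -> legal
(0,3): flips 1 -> legal
(0,4): no bracket -> illegal
(1,0): no bracket -> illegal
(1,2): flips 1 -> legal
(1,4): no bracket -> illegal
(2,0): no bracket -> illegal
(2,5): flips 1 -> legal
(3,1): no bracket -> illegal
(3,5): flips 2 -> legal
(5,3): no bracket -> illegal
(5,4): flips 2 -> legal
B mobility = 7
-- W to move --
(1,0): no bracket -> illegal
(1,2): flips 1 -> legal
(1,4): flips 1 -> legal
(1,5): flips 1 -> legal
(2,0): flips 1 -> legal
(2,5): flips 2 -> legal
(3,0): no bracket -> illegal
(3,1): flips 2 -> legal
(3,5): flips 1 -> legal
(4,1): flips 2 -> legal
(5,1): flips 1 -> legal
(5,2): flips 3 -> legal
(5,3): flips 1 -> legal
(5,4): no bracket -> illegal
W mobility = 11

Answer: B=7 W=11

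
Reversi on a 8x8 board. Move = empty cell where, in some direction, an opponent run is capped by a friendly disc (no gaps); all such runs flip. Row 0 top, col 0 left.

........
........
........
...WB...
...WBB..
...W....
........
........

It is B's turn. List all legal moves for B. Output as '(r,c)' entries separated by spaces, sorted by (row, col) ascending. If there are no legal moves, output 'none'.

Answer: (2,2) (3,2) (4,2) (5,2) (6,2)

Derivation:
(2,2): flips 1 -> legal
(2,3): no bracket -> illegal
(2,4): no bracket -> illegal
(3,2): flips 1 -> legal
(4,2): flips 1 -> legal
(5,2): flips 1 -> legal
(5,4): no bracket -> illegal
(6,2): flips 1 -> legal
(6,3): no bracket -> illegal
(6,4): no bracket -> illegal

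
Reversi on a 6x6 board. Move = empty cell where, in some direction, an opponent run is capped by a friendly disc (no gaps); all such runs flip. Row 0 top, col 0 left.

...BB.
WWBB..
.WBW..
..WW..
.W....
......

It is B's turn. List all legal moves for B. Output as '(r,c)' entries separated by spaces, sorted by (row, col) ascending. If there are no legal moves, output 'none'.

Answer: (0,0) (2,0) (2,4) (3,0) (3,4) (4,2) (4,3) (4,4)

Derivation:
(0,0): flips 1 -> legal
(0,1): no bracket -> illegal
(0,2): no bracket -> illegal
(1,4): no bracket -> illegal
(2,0): flips 1 -> legal
(2,4): flips 1 -> legal
(3,0): flips 1 -> legal
(3,1): no bracket -> illegal
(3,4): flips 1 -> legal
(4,0): no bracket -> illegal
(4,2): flips 1 -> legal
(4,3): flips 2 -> legal
(4,4): flips 1 -> legal
(5,0): no bracket -> illegal
(5,1): no bracket -> illegal
(5,2): no bracket -> illegal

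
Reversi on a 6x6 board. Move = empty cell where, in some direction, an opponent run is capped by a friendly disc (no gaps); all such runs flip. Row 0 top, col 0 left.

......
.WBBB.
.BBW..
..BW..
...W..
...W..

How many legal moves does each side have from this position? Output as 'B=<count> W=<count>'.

-- B to move --
(0,0): flips 1 -> legal
(0,1): flips 1 -> legal
(0,2): no bracket -> illegal
(1,0): flips 1 -> legal
(2,0): no bracket -> illegal
(2,4): flips 1 -> legal
(3,4): flips 2 -> legal
(4,2): no bracket -> illegal
(4,4): flips 1 -> legal
(5,2): no bracket -> illegal
(5,4): flips 1 -> legal
B mobility = 7
-- W to move --
(0,1): flips 1 -> legal
(0,2): no bracket -> illegal
(0,3): flips 1 -> legal
(0,4): no bracket -> illegal
(0,5): flips 1 -> legal
(1,0): flips 2 -> legal
(1,5): flips 3 -> legal
(2,0): flips 2 -> legal
(2,4): no bracket -> illegal
(2,5): no bracket -> illegal
(3,0): no bracket -> illegal
(3,1): flips 2 -> legal
(4,1): flips 1 -> legal
(4,2): no bracket -> illegal
W mobility = 8

Answer: B=7 W=8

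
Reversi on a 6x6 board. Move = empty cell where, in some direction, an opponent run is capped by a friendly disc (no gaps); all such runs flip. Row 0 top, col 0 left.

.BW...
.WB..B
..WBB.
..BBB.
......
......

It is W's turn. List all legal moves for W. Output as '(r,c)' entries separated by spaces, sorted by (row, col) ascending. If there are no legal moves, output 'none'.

(0,0): flips 1 -> legal
(0,3): no bracket -> illegal
(0,4): no bracket -> illegal
(0,5): no bracket -> illegal
(1,0): no bracket -> illegal
(1,3): flips 1 -> legal
(1,4): no bracket -> illegal
(2,1): no bracket -> illegal
(2,5): flips 2 -> legal
(3,1): no bracket -> illegal
(3,5): no bracket -> illegal
(4,1): no bracket -> illegal
(4,2): flips 1 -> legal
(4,3): no bracket -> illegal
(4,4): flips 1 -> legal
(4,5): no bracket -> illegal

Answer: (0,0) (1,3) (2,5) (4,2) (4,4)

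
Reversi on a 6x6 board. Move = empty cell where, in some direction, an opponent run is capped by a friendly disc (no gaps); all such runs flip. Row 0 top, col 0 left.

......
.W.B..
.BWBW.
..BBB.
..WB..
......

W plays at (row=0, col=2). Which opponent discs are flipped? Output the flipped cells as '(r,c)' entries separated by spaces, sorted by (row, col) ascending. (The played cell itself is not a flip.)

Dir NW: edge -> no flip
Dir N: edge -> no flip
Dir NE: edge -> no flip
Dir W: first cell '.' (not opp) -> no flip
Dir E: first cell '.' (not opp) -> no flip
Dir SW: first cell 'W' (not opp) -> no flip
Dir S: first cell '.' (not opp) -> no flip
Dir SE: opp run (1,3) capped by W -> flip

Answer: (1,3)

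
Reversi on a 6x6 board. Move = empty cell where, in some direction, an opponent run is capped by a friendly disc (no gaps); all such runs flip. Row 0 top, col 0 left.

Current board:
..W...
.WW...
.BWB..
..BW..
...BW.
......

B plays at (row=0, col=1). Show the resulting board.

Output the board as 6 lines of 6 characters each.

Place B at (0,1); scan 8 dirs for brackets.
Dir NW: edge -> no flip
Dir N: edge -> no flip
Dir NE: edge -> no flip
Dir W: first cell '.' (not opp) -> no flip
Dir E: opp run (0,2), next='.' -> no flip
Dir SW: first cell '.' (not opp) -> no flip
Dir S: opp run (1,1) capped by B -> flip
Dir SE: opp run (1,2) capped by B -> flip
All flips: (1,1) (1,2)

Answer: .BW...
.BB...
.BWB..
..BW..
...BW.
......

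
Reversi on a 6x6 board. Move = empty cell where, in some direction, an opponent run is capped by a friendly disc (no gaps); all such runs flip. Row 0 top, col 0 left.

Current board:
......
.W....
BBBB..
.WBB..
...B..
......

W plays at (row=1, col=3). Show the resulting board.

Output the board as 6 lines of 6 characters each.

Answer: ......
.W.W..
BBWB..
.WBB..
...B..
......

Derivation:
Place W at (1,3); scan 8 dirs for brackets.
Dir NW: first cell '.' (not opp) -> no flip
Dir N: first cell '.' (not opp) -> no flip
Dir NE: first cell '.' (not opp) -> no flip
Dir W: first cell '.' (not opp) -> no flip
Dir E: first cell '.' (not opp) -> no flip
Dir SW: opp run (2,2) capped by W -> flip
Dir S: opp run (2,3) (3,3) (4,3), next='.' -> no flip
Dir SE: first cell '.' (not opp) -> no flip
All flips: (2,2)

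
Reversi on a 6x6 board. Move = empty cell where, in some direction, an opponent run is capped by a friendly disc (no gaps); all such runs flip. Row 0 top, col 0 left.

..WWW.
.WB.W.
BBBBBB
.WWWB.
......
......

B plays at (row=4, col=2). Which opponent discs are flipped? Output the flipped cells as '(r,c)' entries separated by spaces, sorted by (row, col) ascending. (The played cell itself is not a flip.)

Dir NW: opp run (3,1) capped by B -> flip
Dir N: opp run (3,2) capped by B -> flip
Dir NE: opp run (3,3) capped by B -> flip
Dir W: first cell '.' (not opp) -> no flip
Dir E: first cell '.' (not opp) -> no flip
Dir SW: first cell '.' (not opp) -> no flip
Dir S: first cell '.' (not opp) -> no flip
Dir SE: first cell '.' (not opp) -> no flip

Answer: (3,1) (3,2) (3,3)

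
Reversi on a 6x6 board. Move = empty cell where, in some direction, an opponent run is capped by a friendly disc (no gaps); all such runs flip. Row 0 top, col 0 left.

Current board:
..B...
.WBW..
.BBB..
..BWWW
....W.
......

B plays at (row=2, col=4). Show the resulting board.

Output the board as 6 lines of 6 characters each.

Place B at (2,4); scan 8 dirs for brackets.
Dir NW: opp run (1,3) capped by B -> flip
Dir N: first cell '.' (not opp) -> no flip
Dir NE: first cell '.' (not opp) -> no flip
Dir W: first cell 'B' (not opp) -> no flip
Dir E: first cell '.' (not opp) -> no flip
Dir SW: opp run (3,3), next='.' -> no flip
Dir S: opp run (3,4) (4,4), next='.' -> no flip
Dir SE: opp run (3,5), next=edge -> no flip
All flips: (1,3)

Answer: ..B...
.WBB..
.BBBB.
..BWWW
....W.
......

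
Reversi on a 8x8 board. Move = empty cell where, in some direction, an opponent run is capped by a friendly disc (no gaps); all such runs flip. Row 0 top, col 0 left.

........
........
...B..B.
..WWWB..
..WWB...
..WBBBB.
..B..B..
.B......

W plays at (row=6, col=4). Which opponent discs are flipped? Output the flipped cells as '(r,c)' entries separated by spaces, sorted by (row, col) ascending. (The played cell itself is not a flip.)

Dir NW: opp run (5,3) capped by W -> flip
Dir N: opp run (5,4) (4,4) capped by W -> flip
Dir NE: opp run (5,5), next='.' -> no flip
Dir W: first cell '.' (not opp) -> no flip
Dir E: opp run (6,5), next='.' -> no flip
Dir SW: first cell '.' (not opp) -> no flip
Dir S: first cell '.' (not opp) -> no flip
Dir SE: first cell '.' (not opp) -> no flip

Answer: (4,4) (5,3) (5,4)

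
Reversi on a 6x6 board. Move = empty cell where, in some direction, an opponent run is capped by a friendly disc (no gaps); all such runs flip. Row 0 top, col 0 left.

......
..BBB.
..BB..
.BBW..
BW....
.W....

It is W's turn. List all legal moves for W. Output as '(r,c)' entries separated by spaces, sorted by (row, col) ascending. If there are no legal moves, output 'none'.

Answer: (0,3) (0,5) (1,1) (2,1) (3,0)

Derivation:
(0,1): no bracket -> illegal
(0,2): no bracket -> illegal
(0,3): flips 2 -> legal
(0,4): no bracket -> illegal
(0,5): flips 3 -> legal
(1,1): flips 1 -> legal
(1,5): no bracket -> illegal
(2,0): no bracket -> illegal
(2,1): flips 1 -> legal
(2,4): no bracket -> illegal
(2,5): no bracket -> illegal
(3,0): flips 2 -> legal
(3,4): no bracket -> illegal
(4,2): no bracket -> illegal
(4,3): no bracket -> illegal
(5,0): no bracket -> illegal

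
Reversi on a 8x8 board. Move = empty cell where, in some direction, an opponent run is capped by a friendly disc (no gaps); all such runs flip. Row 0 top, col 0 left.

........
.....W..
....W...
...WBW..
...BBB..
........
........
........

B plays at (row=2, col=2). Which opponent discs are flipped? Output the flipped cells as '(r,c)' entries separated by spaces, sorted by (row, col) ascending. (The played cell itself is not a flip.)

Answer: (3,3)

Derivation:
Dir NW: first cell '.' (not opp) -> no flip
Dir N: first cell '.' (not opp) -> no flip
Dir NE: first cell '.' (not opp) -> no flip
Dir W: first cell '.' (not opp) -> no flip
Dir E: first cell '.' (not opp) -> no flip
Dir SW: first cell '.' (not opp) -> no flip
Dir S: first cell '.' (not opp) -> no flip
Dir SE: opp run (3,3) capped by B -> flip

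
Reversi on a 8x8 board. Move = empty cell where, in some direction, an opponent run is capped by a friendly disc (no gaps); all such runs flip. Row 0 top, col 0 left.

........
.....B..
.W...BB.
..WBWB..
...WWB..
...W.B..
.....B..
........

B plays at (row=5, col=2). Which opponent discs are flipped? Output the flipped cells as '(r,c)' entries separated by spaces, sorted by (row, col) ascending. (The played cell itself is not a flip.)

Dir NW: first cell '.' (not opp) -> no flip
Dir N: first cell '.' (not opp) -> no flip
Dir NE: opp run (4,3) (3,4) capped by B -> flip
Dir W: first cell '.' (not opp) -> no flip
Dir E: opp run (5,3), next='.' -> no flip
Dir SW: first cell '.' (not opp) -> no flip
Dir S: first cell '.' (not opp) -> no flip
Dir SE: first cell '.' (not opp) -> no flip

Answer: (3,4) (4,3)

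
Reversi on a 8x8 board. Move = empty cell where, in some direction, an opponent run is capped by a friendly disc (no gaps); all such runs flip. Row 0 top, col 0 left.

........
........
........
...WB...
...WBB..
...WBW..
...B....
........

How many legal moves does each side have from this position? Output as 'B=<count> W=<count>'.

-- B to move --
(2,2): flips 1 -> legal
(2,3): flips 3 -> legal
(2,4): no bracket -> illegal
(3,2): flips 2 -> legal
(4,2): flips 1 -> legal
(4,6): no bracket -> illegal
(5,2): flips 2 -> legal
(5,6): flips 1 -> legal
(6,2): flips 1 -> legal
(6,4): no bracket -> illegal
(6,5): flips 1 -> legal
(6,6): flips 1 -> legal
B mobility = 9
-- W to move --
(2,3): no bracket -> illegal
(2,4): no bracket -> illegal
(2,5): flips 1 -> legal
(3,5): flips 3 -> legal
(3,6): no bracket -> illegal
(4,6): flips 2 -> legal
(5,2): no bracket -> illegal
(5,6): no bracket -> illegal
(6,2): no bracket -> illegal
(6,4): no bracket -> illegal
(6,5): flips 1 -> legal
(7,2): no bracket -> illegal
(7,3): flips 1 -> legal
(7,4): no bracket -> illegal
W mobility = 5

Answer: B=9 W=5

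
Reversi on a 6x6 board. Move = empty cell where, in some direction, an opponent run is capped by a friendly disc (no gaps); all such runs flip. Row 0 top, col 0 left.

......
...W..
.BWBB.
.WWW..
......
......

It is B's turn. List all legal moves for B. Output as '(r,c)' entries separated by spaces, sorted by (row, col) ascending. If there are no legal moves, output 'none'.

Answer: (0,2) (0,3) (4,1) (4,2) (4,3)

Derivation:
(0,2): flips 1 -> legal
(0,3): flips 1 -> legal
(0,4): no bracket -> illegal
(1,1): no bracket -> illegal
(1,2): no bracket -> illegal
(1,4): no bracket -> illegal
(2,0): no bracket -> illegal
(3,0): no bracket -> illegal
(3,4): no bracket -> illegal
(4,0): no bracket -> illegal
(4,1): flips 2 -> legal
(4,2): flips 1 -> legal
(4,3): flips 2 -> legal
(4,4): no bracket -> illegal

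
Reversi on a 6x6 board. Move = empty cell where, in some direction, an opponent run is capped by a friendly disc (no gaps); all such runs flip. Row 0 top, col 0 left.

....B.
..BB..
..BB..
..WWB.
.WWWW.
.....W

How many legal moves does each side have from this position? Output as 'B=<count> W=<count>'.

Answer: B=5 W=7

Derivation:
-- B to move --
(2,1): no bracket -> illegal
(2,4): no bracket -> illegal
(3,0): no bracket -> illegal
(3,1): flips 2 -> legal
(3,5): no bracket -> illegal
(4,0): no bracket -> illegal
(4,5): no bracket -> illegal
(5,0): flips 2 -> legal
(5,1): no bracket -> illegal
(5,2): flips 3 -> legal
(5,3): flips 2 -> legal
(5,4): flips 1 -> legal
B mobility = 5
-- W to move --
(0,1): no bracket -> illegal
(0,2): flips 2 -> legal
(0,3): flips 2 -> legal
(0,5): no bracket -> illegal
(1,1): flips 1 -> legal
(1,4): flips 1 -> legal
(1,5): no bracket -> illegal
(2,1): no bracket -> illegal
(2,4): flips 1 -> legal
(2,5): flips 1 -> legal
(3,1): no bracket -> illegal
(3,5): flips 1 -> legal
(4,5): no bracket -> illegal
W mobility = 7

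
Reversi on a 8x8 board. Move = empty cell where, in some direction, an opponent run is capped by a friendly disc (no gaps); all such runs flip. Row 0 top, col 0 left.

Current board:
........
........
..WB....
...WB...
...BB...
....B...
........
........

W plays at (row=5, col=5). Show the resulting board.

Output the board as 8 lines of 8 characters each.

Place W at (5,5); scan 8 dirs for brackets.
Dir NW: opp run (4,4) capped by W -> flip
Dir N: first cell '.' (not opp) -> no flip
Dir NE: first cell '.' (not opp) -> no flip
Dir W: opp run (5,4), next='.' -> no flip
Dir E: first cell '.' (not opp) -> no flip
Dir SW: first cell '.' (not opp) -> no flip
Dir S: first cell '.' (not opp) -> no flip
Dir SE: first cell '.' (not opp) -> no flip
All flips: (4,4)

Answer: ........
........
..WB....
...WB...
...BW...
....BW..
........
........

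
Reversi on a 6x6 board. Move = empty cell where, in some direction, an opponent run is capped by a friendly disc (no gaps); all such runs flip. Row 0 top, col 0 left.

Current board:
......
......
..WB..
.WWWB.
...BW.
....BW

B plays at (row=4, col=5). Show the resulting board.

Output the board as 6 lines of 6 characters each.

Place B at (4,5); scan 8 dirs for brackets.
Dir NW: first cell 'B' (not opp) -> no flip
Dir N: first cell '.' (not opp) -> no flip
Dir NE: edge -> no flip
Dir W: opp run (4,4) capped by B -> flip
Dir E: edge -> no flip
Dir SW: first cell 'B' (not opp) -> no flip
Dir S: opp run (5,5), next=edge -> no flip
Dir SE: edge -> no flip
All flips: (4,4)

Answer: ......
......
..WB..
.WWWB.
...BBB
....BW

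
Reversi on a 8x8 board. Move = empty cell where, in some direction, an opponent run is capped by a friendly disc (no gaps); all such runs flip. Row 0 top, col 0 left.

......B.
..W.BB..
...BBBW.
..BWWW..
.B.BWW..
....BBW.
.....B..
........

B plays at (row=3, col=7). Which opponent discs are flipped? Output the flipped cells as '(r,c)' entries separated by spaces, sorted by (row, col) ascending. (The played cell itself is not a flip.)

Dir NW: opp run (2,6) capped by B -> flip
Dir N: first cell '.' (not opp) -> no flip
Dir NE: edge -> no flip
Dir W: first cell '.' (not opp) -> no flip
Dir E: edge -> no flip
Dir SW: first cell '.' (not opp) -> no flip
Dir S: first cell '.' (not opp) -> no flip
Dir SE: edge -> no flip

Answer: (2,6)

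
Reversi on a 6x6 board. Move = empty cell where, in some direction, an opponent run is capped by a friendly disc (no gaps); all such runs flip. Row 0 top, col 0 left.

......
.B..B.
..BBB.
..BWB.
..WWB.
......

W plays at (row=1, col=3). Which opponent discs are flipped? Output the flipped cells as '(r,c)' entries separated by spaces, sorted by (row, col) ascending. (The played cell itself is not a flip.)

Answer: (2,3)

Derivation:
Dir NW: first cell '.' (not opp) -> no flip
Dir N: first cell '.' (not opp) -> no flip
Dir NE: first cell '.' (not opp) -> no flip
Dir W: first cell '.' (not opp) -> no flip
Dir E: opp run (1,4), next='.' -> no flip
Dir SW: opp run (2,2), next='.' -> no flip
Dir S: opp run (2,3) capped by W -> flip
Dir SE: opp run (2,4), next='.' -> no flip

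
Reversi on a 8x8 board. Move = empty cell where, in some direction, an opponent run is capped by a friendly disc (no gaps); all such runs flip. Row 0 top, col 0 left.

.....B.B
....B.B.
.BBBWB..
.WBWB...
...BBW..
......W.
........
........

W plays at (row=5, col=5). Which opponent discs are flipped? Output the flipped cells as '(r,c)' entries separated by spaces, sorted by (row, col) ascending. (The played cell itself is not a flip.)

Dir NW: opp run (4,4) capped by W -> flip
Dir N: first cell 'W' (not opp) -> no flip
Dir NE: first cell '.' (not opp) -> no flip
Dir W: first cell '.' (not opp) -> no flip
Dir E: first cell 'W' (not opp) -> no flip
Dir SW: first cell '.' (not opp) -> no flip
Dir S: first cell '.' (not opp) -> no flip
Dir SE: first cell '.' (not opp) -> no flip

Answer: (4,4)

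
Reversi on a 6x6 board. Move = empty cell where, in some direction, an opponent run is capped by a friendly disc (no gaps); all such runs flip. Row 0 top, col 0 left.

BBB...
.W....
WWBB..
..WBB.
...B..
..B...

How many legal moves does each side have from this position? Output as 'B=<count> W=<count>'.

-- B to move --
(1,0): flips 2 -> legal
(1,2): no bracket -> illegal
(3,0): no bracket -> illegal
(3,1): flips 3 -> legal
(4,1): flips 1 -> legal
(4,2): flips 1 -> legal
B mobility = 4
-- W to move --
(0,3): no bracket -> illegal
(1,0): no bracket -> illegal
(1,2): flips 1 -> legal
(1,3): no bracket -> illegal
(1,4): flips 1 -> legal
(2,4): flips 2 -> legal
(2,5): no bracket -> illegal
(3,1): no bracket -> illegal
(3,5): flips 2 -> legal
(4,1): no bracket -> illegal
(4,2): no bracket -> illegal
(4,4): flips 2 -> legal
(4,5): no bracket -> illegal
(5,1): no bracket -> illegal
(5,3): no bracket -> illegal
(5,4): flips 1 -> legal
W mobility = 6

Answer: B=4 W=6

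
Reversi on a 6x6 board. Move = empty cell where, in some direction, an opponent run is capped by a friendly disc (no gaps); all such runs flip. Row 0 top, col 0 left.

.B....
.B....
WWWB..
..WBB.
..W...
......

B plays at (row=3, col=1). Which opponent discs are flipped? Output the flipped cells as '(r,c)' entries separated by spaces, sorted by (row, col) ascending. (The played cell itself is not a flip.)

Answer: (2,1) (3,2)

Derivation:
Dir NW: opp run (2,0), next=edge -> no flip
Dir N: opp run (2,1) capped by B -> flip
Dir NE: opp run (2,2), next='.' -> no flip
Dir W: first cell '.' (not opp) -> no flip
Dir E: opp run (3,2) capped by B -> flip
Dir SW: first cell '.' (not opp) -> no flip
Dir S: first cell '.' (not opp) -> no flip
Dir SE: opp run (4,2), next='.' -> no flip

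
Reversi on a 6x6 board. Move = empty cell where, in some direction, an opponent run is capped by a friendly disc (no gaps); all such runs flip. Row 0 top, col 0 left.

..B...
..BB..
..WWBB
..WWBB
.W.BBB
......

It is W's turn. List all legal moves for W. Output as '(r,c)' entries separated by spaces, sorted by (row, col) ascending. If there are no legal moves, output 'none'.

(0,1): flips 1 -> legal
(0,3): flips 1 -> legal
(0,4): flips 1 -> legal
(1,1): no bracket -> illegal
(1,4): no bracket -> illegal
(1,5): flips 1 -> legal
(2,1): no bracket -> illegal
(4,2): no bracket -> illegal
(5,2): no bracket -> illegal
(5,3): flips 1 -> legal
(5,4): flips 1 -> legal
(5,5): flips 1 -> legal

Answer: (0,1) (0,3) (0,4) (1,5) (5,3) (5,4) (5,5)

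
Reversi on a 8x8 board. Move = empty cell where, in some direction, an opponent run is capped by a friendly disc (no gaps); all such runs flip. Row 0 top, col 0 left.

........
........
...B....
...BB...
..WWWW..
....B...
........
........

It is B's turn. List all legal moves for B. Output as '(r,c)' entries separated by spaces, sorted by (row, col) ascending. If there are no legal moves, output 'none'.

Answer: (3,2) (3,6) (5,1) (5,2) (5,3) (5,5) (5,6)

Derivation:
(3,1): no bracket -> illegal
(3,2): flips 1 -> legal
(3,5): no bracket -> illegal
(3,6): flips 1 -> legal
(4,1): no bracket -> illegal
(4,6): no bracket -> illegal
(5,1): flips 1 -> legal
(5,2): flips 1 -> legal
(5,3): flips 1 -> legal
(5,5): flips 1 -> legal
(5,6): flips 1 -> legal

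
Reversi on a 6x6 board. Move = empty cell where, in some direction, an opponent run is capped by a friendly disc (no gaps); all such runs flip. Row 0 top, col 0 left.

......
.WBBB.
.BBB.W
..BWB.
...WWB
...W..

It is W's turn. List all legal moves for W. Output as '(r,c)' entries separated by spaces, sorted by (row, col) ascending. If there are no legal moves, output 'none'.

Answer: (0,3) (1,0) (1,5) (2,4) (3,1) (3,5)

Derivation:
(0,1): no bracket -> illegal
(0,2): no bracket -> illegal
(0,3): flips 3 -> legal
(0,4): no bracket -> illegal
(0,5): no bracket -> illegal
(1,0): flips 2 -> legal
(1,5): flips 3 -> legal
(2,0): no bracket -> illegal
(2,4): flips 1 -> legal
(3,0): no bracket -> illegal
(3,1): flips 2 -> legal
(3,5): flips 1 -> legal
(4,1): no bracket -> illegal
(4,2): no bracket -> illegal
(5,4): no bracket -> illegal
(5,5): no bracket -> illegal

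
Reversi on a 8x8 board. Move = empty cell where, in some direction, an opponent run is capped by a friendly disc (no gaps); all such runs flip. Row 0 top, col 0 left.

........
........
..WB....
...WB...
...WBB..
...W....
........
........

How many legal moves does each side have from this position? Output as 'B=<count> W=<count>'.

Answer: B=7 W=6

Derivation:
-- B to move --
(1,1): flips 2 -> legal
(1,2): no bracket -> illegal
(1,3): no bracket -> illegal
(2,1): flips 1 -> legal
(2,4): no bracket -> illegal
(3,1): no bracket -> illegal
(3,2): flips 1 -> legal
(4,2): flips 1 -> legal
(5,2): flips 1 -> legal
(5,4): no bracket -> illegal
(6,2): flips 1 -> legal
(6,3): flips 3 -> legal
(6,4): no bracket -> illegal
B mobility = 7
-- W to move --
(1,2): no bracket -> illegal
(1,3): flips 1 -> legal
(1,4): no bracket -> illegal
(2,4): flips 1 -> legal
(2,5): flips 1 -> legal
(3,2): no bracket -> illegal
(3,5): flips 2 -> legal
(3,6): no bracket -> illegal
(4,6): flips 2 -> legal
(5,4): no bracket -> illegal
(5,5): flips 1 -> legal
(5,6): no bracket -> illegal
W mobility = 6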